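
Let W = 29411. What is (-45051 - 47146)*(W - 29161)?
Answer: -23049250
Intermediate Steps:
(-45051 - 47146)*(W - 29161) = (-45051 - 47146)*(29411 - 29161) = -92197*250 = -23049250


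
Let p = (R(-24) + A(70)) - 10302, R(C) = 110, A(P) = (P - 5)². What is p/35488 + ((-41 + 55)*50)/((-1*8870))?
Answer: -7776889/31477856 ≈ -0.24706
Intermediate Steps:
A(P) = (-5 + P)²
p = -5967 (p = (110 + (-5 + 70)²) - 10302 = (110 + 65²) - 10302 = (110 + 4225) - 10302 = 4335 - 10302 = -5967)
p/35488 + ((-41 + 55)*50)/((-1*8870)) = -5967/35488 + ((-41 + 55)*50)/((-1*8870)) = -5967*1/35488 + (14*50)/(-8870) = -5967/35488 + 700*(-1/8870) = -5967/35488 - 70/887 = -7776889/31477856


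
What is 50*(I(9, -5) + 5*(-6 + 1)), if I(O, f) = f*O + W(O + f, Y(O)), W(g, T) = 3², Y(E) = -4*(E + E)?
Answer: -3050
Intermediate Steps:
Y(E) = -8*E
W(g, T) = 9
I(O, f) = 9 + O*f (I(O, f) = f*O + 9 = O*f + 9 = 9 + O*f)
50*(I(9, -5) + 5*(-6 + 1)) = 50*((9 + 9*(-5)) + 5*(-6 + 1)) = 50*((9 - 45) + 5*(-5)) = 50*(-36 - 25) = 50*(-61) = -3050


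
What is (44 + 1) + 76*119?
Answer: 9089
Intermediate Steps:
(44 + 1) + 76*119 = 45 + 9044 = 9089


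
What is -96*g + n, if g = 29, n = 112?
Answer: -2672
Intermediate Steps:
-96*g + n = -96*29 + 112 = -2784 + 112 = -2672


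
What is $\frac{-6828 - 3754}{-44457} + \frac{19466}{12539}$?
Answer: $\frac{998087660}{557446323} \approx 1.7905$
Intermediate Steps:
$\frac{-6828 - 3754}{-44457} + \frac{19466}{12539} = \left(-10582\right) \left(- \frac{1}{44457}\right) + 19466 \cdot \frac{1}{12539} = \frac{10582}{44457} + \frac{19466}{12539} = \frac{998087660}{557446323}$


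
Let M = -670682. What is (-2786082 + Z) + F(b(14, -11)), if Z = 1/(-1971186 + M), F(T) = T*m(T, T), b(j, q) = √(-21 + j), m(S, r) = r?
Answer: -7360479374253/2641868 ≈ -2.7861e+6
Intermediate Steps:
F(T) = T² (F(T) = T*T = T²)
Z = -1/2641868 (Z = 1/(-1971186 - 670682) = 1/(-2641868) = -1/2641868 ≈ -3.7852e-7)
(-2786082 + Z) + F(b(14, -11)) = (-2786082 - 1/2641868) + (√(-21 + 14))² = -7360460881177/2641868 + (√(-7))² = -7360460881177/2641868 + (I*√7)² = -7360460881177/2641868 - 7 = -7360479374253/2641868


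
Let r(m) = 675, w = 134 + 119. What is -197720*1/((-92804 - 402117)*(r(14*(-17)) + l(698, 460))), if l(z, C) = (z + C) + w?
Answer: 98860/516202603 ≈ 0.00019151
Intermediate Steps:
w = 253
l(z, C) = 253 + C + z (l(z, C) = (z + C) + 253 = (C + z) + 253 = 253 + C + z)
-197720*1/((-92804 - 402117)*(r(14*(-17)) + l(698, 460))) = -197720*1/((-92804 - 402117)*(675 + (253 + 460 + 698))) = -197720*(-1/(494921*(675 + 1411))) = -197720/(2086*(-494921)) = -197720/(-1032405206) = -197720*(-1/1032405206) = 98860/516202603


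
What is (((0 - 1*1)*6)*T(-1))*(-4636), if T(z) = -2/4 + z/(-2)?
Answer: 0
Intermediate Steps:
T(z) = -½ - z/2 (T(z) = -2*¼ + z*(-½) = -½ - z/2)
(((0 - 1*1)*6)*T(-1))*(-4636) = (((0 - 1*1)*6)*(-½ - ½*(-1)))*(-4636) = (((0 - 1)*6)*(-½ + ½))*(-4636) = (-1*6*0)*(-4636) = -6*0*(-4636) = 0*(-4636) = 0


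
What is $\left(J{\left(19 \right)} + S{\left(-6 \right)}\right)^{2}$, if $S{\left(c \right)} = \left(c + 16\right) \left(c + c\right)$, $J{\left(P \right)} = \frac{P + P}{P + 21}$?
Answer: $\frac{5669161}{400} \approx 14173.0$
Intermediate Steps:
$J{\left(P \right)} = \frac{2 P}{21 + P}$
$S{\left(c \right)} = 2 c \left(16 + c\right)$ ($S{\left(c \right)} = \left(16 + c\right) 2 c = 2 c \left(16 + c\right)$)
$\left(J{\left(19 \right)} + S{\left(-6 \right)}\right)^{2} = \left(2 \cdot 19 \frac{1}{21 + 19} + 2 \left(-6\right) \left(16 - 6\right)\right)^{2} = \left(2 \cdot 19 \cdot \frac{1}{40} + 2 \left(-6\right) 10\right)^{2} = \left(2 \cdot 19 \cdot \frac{1}{40} - 120\right)^{2} = \left(\frac{19}{20} - 120\right)^{2} = \left(- \frac{2381}{20}\right)^{2} = \frac{5669161}{400}$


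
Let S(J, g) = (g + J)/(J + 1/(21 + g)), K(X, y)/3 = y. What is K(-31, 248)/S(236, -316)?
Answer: -6474567/2950 ≈ -2194.8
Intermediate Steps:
K(X, y) = 3*y
S(J, g) = (J + g)/(J + 1/(21 + g))
K(-31, 248)/S(236, -316) = (3*248)/((((-316)**2 + 21*236 + 21*(-316) + 236*(-316))/(1 + 21*236 + 236*(-316)))) = 744/(((99856 + 4956 - 6636 - 74576)/(1 + 4956 - 74576))) = 744/((23600/(-69619))) = 744/((-1/69619*23600)) = 744/(-23600/69619) = 744*(-69619/23600) = -6474567/2950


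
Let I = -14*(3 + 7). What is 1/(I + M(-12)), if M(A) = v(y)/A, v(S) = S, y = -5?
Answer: -12/1675 ≈ -0.0071642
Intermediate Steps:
M(A) = -5/A
I = -140 (I = -14*10 = -140)
1/(I + M(-12)) = 1/(-140 - 5/(-12)) = 1/(-140 - 5*(-1/12)) = 1/(-140 + 5/12) = 1/(-1675/12) = -12/1675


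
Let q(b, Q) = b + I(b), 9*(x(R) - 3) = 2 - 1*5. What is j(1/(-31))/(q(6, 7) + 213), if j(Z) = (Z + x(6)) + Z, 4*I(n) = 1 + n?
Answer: 968/82119 ≈ 0.011788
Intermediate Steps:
x(R) = 8/3 (x(R) = 3 + (2 - 1*5)/9 = 3 + (2 - 5)/9 = 3 + (⅑)*(-3) = 3 - ⅓ = 8/3)
I(n) = ¼ + n/4 (I(n) = (1 + n)/4 = ¼ + n/4)
q(b, Q) = ¼ + 5*b/4 (q(b, Q) = b + (¼ + b/4) = ¼ + 5*b/4)
j(Z) = 8/3 + 2*Z (j(Z) = (Z + 8/3) + Z = (8/3 + Z) + Z = 8/3 + 2*Z)
j(1/(-31))/(q(6, 7) + 213) = (8/3 + 2/(-31))/((¼ + (5/4)*6) + 213) = (8/3 + 2*(-1/31))/((¼ + 15/2) + 213) = (8/3 - 2/31)/(31/4 + 213) = 242/(93*(883/4)) = (242/93)*(4/883) = 968/82119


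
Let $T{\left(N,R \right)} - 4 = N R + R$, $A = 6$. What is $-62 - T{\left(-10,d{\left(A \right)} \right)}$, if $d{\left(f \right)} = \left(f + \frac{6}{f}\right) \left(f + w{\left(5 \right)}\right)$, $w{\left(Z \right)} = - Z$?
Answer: $-3$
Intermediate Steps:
$d{\left(f \right)} = \left(-5 + f\right) \left(f + \frac{6}{f}\right)$ ($d{\left(f \right)} = \left(f + \frac{6}{f}\right) \left(f - 5\right) = \left(f + \frac{6}{f}\right) \left(-5 + f\right) = \left(-5 + f\right) \left(f + \frac{6}{f}\right)$)
$T{\left(N,R \right)} = 4 + R + N R$ ($T{\left(N,R \right)} = 4 + \left(N R + R\right) = 4 + \left(R + N R\right) = 4 + R + N R$)
$-62 - T{\left(-10,d{\left(A \right)} \right)} = -62 - \left(4 + \left(6 + 6^{2} - \frac{30}{6} - 30\right) - 10 \left(6 + 6^{2} - \frac{30}{6} - 30\right)\right) = -62 - \left(4 + \left(6 + 36 - 5 - 30\right) - 10 \left(6 + 36 - 5 - 30\right)\right) = -62 - \left(4 + 7 - 70\right) = -62 - -59 = -62 + 59 = -3$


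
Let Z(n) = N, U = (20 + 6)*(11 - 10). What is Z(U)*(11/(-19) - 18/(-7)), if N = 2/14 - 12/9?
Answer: -6625/2793 ≈ -2.3720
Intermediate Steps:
U = 26 (U = 26*1 = 26)
N = -25/21 (N = 2*(1/14) - 12*⅑ = ⅐ - 4/3 = -25/21 ≈ -1.1905)
Z(n) = -25/21
Z(U)*(11/(-19) - 18/(-7)) = -25*(11/(-19) - 18/(-7))/21 = -25*(11*(-1/19) - 18*(-⅐))/21 = -25*(-11/19 + 18/7)/21 = -25/21*265/133 = -6625/2793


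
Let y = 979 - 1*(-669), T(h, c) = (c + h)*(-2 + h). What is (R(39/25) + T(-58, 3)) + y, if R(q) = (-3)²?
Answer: 4957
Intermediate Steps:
T(h, c) = (-2 + h)*(c + h)
y = 1648 (y = 979 + 669 = 1648)
R(q) = 9
(R(39/25) + T(-58, 3)) + y = (9 + ((-58)² - 2*3 - 2*(-58) + 3*(-58))) + 1648 = (9 + (3364 - 6 + 116 - 174)) + 1648 = (9 + 3300) + 1648 = 3309 + 1648 = 4957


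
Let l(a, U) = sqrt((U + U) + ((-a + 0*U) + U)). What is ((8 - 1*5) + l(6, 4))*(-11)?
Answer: -33 - 11*sqrt(6) ≈ -59.944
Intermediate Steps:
l(a, U) = sqrt(-a + 3*U) (l(a, U) = sqrt(2*U + ((-a + 0) + U)) = sqrt(2*U + (-a + U)) = sqrt(2*U + (U - a)) = sqrt(-a + 3*U))
((8 - 1*5) + l(6, 4))*(-11) = ((8 - 1*5) + sqrt(-1*6 + 3*4))*(-11) = ((8 - 5) + sqrt(-6 + 12))*(-11) = (3 + sqrt(6))*(-11) = -33 - 11*sqrt(6)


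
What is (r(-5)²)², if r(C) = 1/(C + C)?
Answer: 1/10000 ≈ 0.00010000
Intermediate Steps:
r(C) = 1/(2*C)
(r(-5)²)² = (((½)/(-5))²)² = (((½)*(-⅕))²)² = ((-⅒)²)² = (1/100)² = 1/10000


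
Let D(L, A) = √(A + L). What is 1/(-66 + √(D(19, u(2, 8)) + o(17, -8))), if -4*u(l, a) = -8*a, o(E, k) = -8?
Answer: -1/(66 - I*√(8 - √35)) ≈ -0.015144 - 0.00033124*I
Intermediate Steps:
u(l, a) = 2*a (u(l, a) = -(-2)*a = 2*a)
1/(-66 + √(D(19, u(2, 8)) + o(17, -8))) = 1/(-66 + √(√(2*8 + 19) - 8)) = 1/(-66 + √(√(16 + 19) - 8)) = 1/(-66 + √(√35 - 8)) = 1/(-66 + √(-8 + √35))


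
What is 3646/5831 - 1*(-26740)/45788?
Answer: 80715997/66747457 ≈ 1.2093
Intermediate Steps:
3646/5831 - 1*(-26740)/45788 = 3646*(1/5831) + 26740*(1/45788) = 3646/5831 + 6685/11447 = 80715997/66747457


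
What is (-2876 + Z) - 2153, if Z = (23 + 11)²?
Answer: -3873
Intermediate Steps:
Z = 1156 (Z = 34² = 1156)
(-2876 + Z) - 2153 = (-2876 + 1156) - 2153 = -1720 - 2153 = -3873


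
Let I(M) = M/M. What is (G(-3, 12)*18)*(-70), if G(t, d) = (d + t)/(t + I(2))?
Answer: 5670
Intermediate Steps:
I(M) = 1
G(t, d) = (d + t)/(1 + t) (G(t, d) = (d + t)/(t + 1) = (d + t)/(1 + t))
(G(-3, 12)*18)*(-70) = (((12 - 3)/(1 - 3))*18)*(-70) = ((9/(-2))*18)*(-70) = (-½*9*18)*(-70) = -9/2*18*(-70) = -81*(-70) = 5670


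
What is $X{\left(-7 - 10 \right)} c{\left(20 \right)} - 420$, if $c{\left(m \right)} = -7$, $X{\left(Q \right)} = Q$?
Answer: $-301$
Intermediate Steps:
$X{\left(-7 - 10 \right)} c{\left(20 \right)} - 420 = \left(-7 - 10\right) \left(-7\right) - 420 = \left(-17\right) \left(-7\right) - 420 = 119 - 420 = -301$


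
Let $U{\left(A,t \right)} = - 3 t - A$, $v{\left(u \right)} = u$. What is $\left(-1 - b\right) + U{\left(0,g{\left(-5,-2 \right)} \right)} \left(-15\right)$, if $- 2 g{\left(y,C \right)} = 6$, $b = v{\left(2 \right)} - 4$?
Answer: $-134$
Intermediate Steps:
$b = -2$ ($b = 2 - 4 = -2$)
$g{\left(y,C \right)} = -3$ ($g{\left(y,C \right)} = \left(- \frac{1}{2}\right) 6 = -3$)
$U{\left(A,t \right)} = - A - 3 t$
$\left(-1 - b\right) + U{\left(0,g{\left(-5,-2 \right)} \right)} \left(-15\right) = \left(-1 - -2\right) + \left(\left(-1\right) 0 - -9\right) \left(-15\right) = \left(-1 + 2\right) + \left(0 + 9\right) \left(-15\right) = 1 + 9 \left(-15\right) = 1 - 135 = -134$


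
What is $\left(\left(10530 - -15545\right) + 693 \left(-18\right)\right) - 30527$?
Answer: $-16926$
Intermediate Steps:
$\left(\left(10530 - -15545\right) + 693 \left(-18\right)\right) - 30527 = \left(\left(10530 + 15545\right) - 12474\right) - 30527 = \left(26075 - 12474\right) - 30527 = 13601 - 30527 = -16926$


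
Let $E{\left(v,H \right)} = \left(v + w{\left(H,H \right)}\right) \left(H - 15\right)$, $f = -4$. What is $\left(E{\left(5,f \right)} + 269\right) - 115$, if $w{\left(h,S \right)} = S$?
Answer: $135$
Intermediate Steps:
$E{\left(v,H \right)} = \left(-15 + H\right) \left(H + v\right)$ ($E{\left(v,H \right)} = \left(v + H\right) \left(H - 15\right) = \left(H + v\right) \left(-15 + H\right) = \left(-15 + H\right) \left(H + v\right)$)
$\left(E{\left(5,f \right)} + 269\right) - 115 = \left(\left(\left(-4\right)^{2} - -60 - 75 - 20\right) + 269\right) - 115 = \left(\left(16 + 60 - 75 - 20\right) + 269\right) - 115 = \left(-19 + 269\right) - 115 = 250 - 115 = 135$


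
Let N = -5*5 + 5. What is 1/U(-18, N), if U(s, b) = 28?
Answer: 1/28 ≈ 0.035714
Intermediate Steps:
N = -20 (N = -25 + 5 = -20)
1/U(-18, N) = 1/28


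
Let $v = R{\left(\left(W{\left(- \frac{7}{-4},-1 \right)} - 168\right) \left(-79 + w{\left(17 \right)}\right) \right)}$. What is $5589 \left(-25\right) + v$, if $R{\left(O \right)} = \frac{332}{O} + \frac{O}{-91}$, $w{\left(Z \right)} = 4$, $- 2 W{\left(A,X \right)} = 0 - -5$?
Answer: $- \frac{651024931027}{4654650} \approx -1.3987 \cdot 10^{5}$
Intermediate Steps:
$W{\left(A,X \right)} = - \frac{5}{2}$ ($W{\left(A,X \right)} = - \frac{0 - -5}{2} = - \frac{0 + 5}{2} = \left(- \frac{1}{2}\right) 5 = - \frac{5}{2}$)
$R{\left(O \right)} = \frac{332}{O} - \frac{O}{91}$ ($R{\left(O \right)} = \frac{332}{O} + O \left(- \frac{1}{91}\right) = \frac{332}{O} - \frac{O}{91}$)
$v = - \frac{653959777}{4654650}$ ($v = \frac{332}{\left(- \frac{5}{2} - 168\right) \left(-79 + 4\right)} - \frac{\left(- \frac{5}{2} - 168\right) \left(-79 + 4\right)}{91} = \frac{332}{\left(- \frac{341}{2}\right) \left(-75\right)} - \frac{\left(- \frac{341}{2}\right) \left(-75\right)}{91} = \frac{332}{\frac{25575}{2}} - \frac{25575}{182} = 332 \cdot \frac{2}{25575} - \frac{25575}{182} = \frac{664}{25575} - \frac{25575}{182} = - \frac{653959777}{4654650} \approx -140.5$)
$5589 \left(-25\right) + v = 5589 \left(-25\right) - \frac{653959777}{4654650} = -139725 - \frac{653959777}{4654650} = - \frac{651024931027}{4654650}$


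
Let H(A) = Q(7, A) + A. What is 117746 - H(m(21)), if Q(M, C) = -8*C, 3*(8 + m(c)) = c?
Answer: 117739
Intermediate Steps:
m(c) = -8 + c/3
H(A) = -7*A (H(A) = -8*A + A = -7*A)
117746 - H(m(21)) = 117746 - (-7)*(-8 + (⅓)*21) = 117746 - (-7)*(-8 + 7) = 117746 - (-7)*(-1) = 117746 - 1*7 = 117746 - 7 = 117739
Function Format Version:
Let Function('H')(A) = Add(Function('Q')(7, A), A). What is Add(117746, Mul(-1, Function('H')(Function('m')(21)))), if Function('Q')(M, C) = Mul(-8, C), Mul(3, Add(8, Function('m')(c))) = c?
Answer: 117739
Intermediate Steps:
Function('m')(c) = Add(-8, Mul(Rational(1, 3), c))
Function('H')(A) = Mul(-7, A) (Function('H')(A) = Add(Mul(-8, A), A) = Mul(-7, A))
Add(117746, Mul(-1, Function('H')(Function('m')(21)))) = Add(117746, Mul(-1, Mul(-7, Add(-8, Mul(Rational(1, 3), 21))))) = Add(117746, Mul(-1, Mul(-7, Add(-8, 7)))) = Add(117746, Mul(-1, Mul(-7, -1))) = Add(117746, Mul(-1, 7)) = Add(117746, -7) = 117739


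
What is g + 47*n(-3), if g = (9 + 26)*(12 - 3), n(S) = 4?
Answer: 503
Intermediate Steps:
g = 315 (g = 35*9 = 315)
g + 47*n(-3) = 315 + 47*4 = 315 + 188 = 503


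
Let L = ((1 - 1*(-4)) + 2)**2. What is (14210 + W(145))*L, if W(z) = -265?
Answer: 683305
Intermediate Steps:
L = 49 (L = ((1 + 4) + 2)**2 = (5 + 2)**2 = 7**2 = 49)
(14210 + W(145))*L = (14210 - 265)*49 = 13945*49 = 683305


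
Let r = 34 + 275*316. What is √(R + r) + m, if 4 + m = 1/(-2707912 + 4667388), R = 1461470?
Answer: -7837903/1959476 + 2*√387101 ≈ 1240.3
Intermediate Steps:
m = -7837903/1959476 (m = -4 + 1/(-2707912 + 4667388) = -4 + 1/1959476 = -7837903/1959476 ≈ -4.0000)
r = 86934 (r = 34 + 86900 = 86934)
√(R + r) + m = √(1461470 + 86934) - 7837903/1959476 = √1548404 - 7837903/1959476 = 2*√387101 - 7837903/1959476 = -7837903/1959476 + 2*√387101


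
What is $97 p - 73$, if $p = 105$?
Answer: $10112$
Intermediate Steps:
$97 p - 73 = 97 \cdot 105 - 73 = 10185 - 73 = 10112$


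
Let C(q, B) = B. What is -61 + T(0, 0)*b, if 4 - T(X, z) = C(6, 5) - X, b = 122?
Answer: -183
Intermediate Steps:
T(X, z) = -1 + X (T(X, z) = 4 - (5 - X) = 4 + (-5 + X) = -1 + X)
-61 + T(0, 0)*b = -61 + (-1 + 0)*122 = -61 - 1*122 = -61 - 122 = -183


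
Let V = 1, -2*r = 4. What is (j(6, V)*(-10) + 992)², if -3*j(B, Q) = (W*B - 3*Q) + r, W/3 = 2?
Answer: 10797796/9 ≈ 1.1998e+6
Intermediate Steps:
W = 6 (W = 3*2 = 6)
r = -2 (r = -½*4 = -2)
j(B, Q) = ⅔ + Q - 2*B (j(B, Q) = -((6*B - 3*Q) - 2)/3 = -((-3*Q + 6*B) - 2)/3 = -(-2 - 3*Q + 6*B)/3 = ⅔ + Q - 2*B)
(j(6, V)*(-10) + 992)² = ((⅔ + 1 - 2*6)*(-10) + 992)² = ((⅔ + 1 - 12)*(-10) + 992)² = (-31/3*(-10) + 992)² = (310/3 + 992)² = (3286/3)² = 10797796/9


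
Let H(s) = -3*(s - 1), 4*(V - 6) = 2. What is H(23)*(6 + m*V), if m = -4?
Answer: 1320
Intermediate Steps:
V = 13/2 (V = 6 + (¼)*2 = 6 + ½ = 13/2 ≈ 6.5000)
H(s) = 3 - 3*s (H(s) = -3*(-1 + s) = 3 - 3*s)
H(23)*(6 + m*V) = (3 - 3*23)*(6 - 4*13/2) = (3 - 69)*(6 - 26) = -66*(-20) = 1320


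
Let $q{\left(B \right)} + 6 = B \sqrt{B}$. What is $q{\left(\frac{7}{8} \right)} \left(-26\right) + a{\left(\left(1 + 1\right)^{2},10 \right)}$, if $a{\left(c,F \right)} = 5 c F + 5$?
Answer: $361 - \frac{91 \sqrt{14}}{16} \approx 339.72$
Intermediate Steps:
$q{\left(B \right)} = -6 + B^{\frac{3}{2}}$ ($q{\left(B \right)} = -6 + B \sqrt{B} = -6 + B^{\frac{3}{2}}$)
$a{\left(c,F \right)} = 5 + 5 F c$ ($a{\left(c,F \right)} = 5 F c + 5 = 5 + 5 F c$)
$q{\left(\frac{7}{8} \right)} \left(-26\right) + a{\left(\left(1 + 1\right)^{2},10 \right)} = \left(-6 + \left(\frac{7}{8}\right)^{\frac{3}{2}}\right) \left(-26\right) + \left(5 + 5 \cdot 10 \left(1 + 1\right)^{2}\right) = \left(-6 + \left(7 \cdot \frac{1}{8}\right)^{\frac{3}{2}}\right) \left(-26\right) + \left(5 + 5 \cdot 10 \cdot 2^{2}\right) = \left(-6 + \left(\frac{7}{8}\right)^{\frac{3}{2}}\right) \left(-26\right) + \left(5 + 5 \cdot 10 \cdot 4\right) = \left(-6 + \frac{7 \sqrt{14}}{32}\right) \left(-26\right) + \left(5 + 200\right) = \left(156 - \frac{91 \sqrt{14}}{16}\right) + 205 = 361 - \frac{91 \sqrt{14}}{16}$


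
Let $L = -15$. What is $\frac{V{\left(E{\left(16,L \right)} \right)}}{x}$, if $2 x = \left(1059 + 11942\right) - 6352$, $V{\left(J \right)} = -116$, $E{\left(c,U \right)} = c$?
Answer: $- \frac{232}{6649} \approx -0.034892$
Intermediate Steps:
$x = \frac{6649}{2}$ ($x = \frac{\left(1059 + 11942\right) - 6352}{2} = \frac{13001 - 6352}{2} = \frac{1}{2} \cdot 6649 = \frac{6649}{2} \approx 3324.5$)
$\frac{V{\left(E{\left(16,L \right)} \right)}}{x} = - \frac{116}{\frac{6649}{2}} = \left(-116\right) \frac{2}{6649} = - \frac{232}{6649}$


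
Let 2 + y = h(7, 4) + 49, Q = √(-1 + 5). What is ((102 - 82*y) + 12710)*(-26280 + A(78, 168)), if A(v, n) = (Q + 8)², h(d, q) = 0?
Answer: -234520440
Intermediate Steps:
Q = 2 (Q = √4 = 2)
y = 47 (y = -2 + (0 + 49) = -2 + 49 = 47)
A(v, n) = 100 (A(v, n) = (2 + 8)² = 10² = 100)
((102 - 82*y) + 12710)*(-26280 + A(78, 168)) = ((102 - 82*47) + 12710)*(-26280 + 100) = ((102 - 3854) + 12710)*(-26180) = (-3752 + 12710)*(-26180) = 8958*(-26180) = -234520440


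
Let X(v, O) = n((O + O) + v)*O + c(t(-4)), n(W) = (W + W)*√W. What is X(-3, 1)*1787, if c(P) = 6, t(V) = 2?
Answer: 10722 - 3574*I ≈ 10722.0 - 3574.0*I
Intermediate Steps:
n(W) = 2*W^(3/2) (n(W) = (2*W)*√W = 2*W^(3/2))
X(v, O) = 6 + 2*O*(v + 2*O)^(3/2) (X(v, O) = (2*((O + O) + v)^(3/2))*O + 6 = (2*(2*O + v)^(3/2))*O + 6 = (2*(v + 2*O)^(3/2))*O + 6 = 2*O*(v + 2*O)^(3/2) + 6 = 6 + 2*O*(v + 2*O)^(3/2))
X(-3, 1)*1787 = (6 + 2*1*(-3 + 2*1)^(3/2))*1787 = (6 + 2*1*(-3 + 2)^(3/2))*1787 = (6 + 2*1*(-1)^(3/2))*1787 = (6 + 2*1*(-I))*1787 = (6 - 2*I)*1787 = 10722 - 3574*I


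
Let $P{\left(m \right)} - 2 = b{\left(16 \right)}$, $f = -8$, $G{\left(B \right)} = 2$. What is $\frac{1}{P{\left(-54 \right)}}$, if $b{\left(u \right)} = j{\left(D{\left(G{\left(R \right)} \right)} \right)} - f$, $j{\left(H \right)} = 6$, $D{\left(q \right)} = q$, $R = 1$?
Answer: $\frac{1}{16} \approx 0.0625$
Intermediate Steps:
$b{\left(u \right)} = 14$ ($b{\left(u \right)} = 6 - -8 = 6 + 8 = 14$)
$P{\left(m \right)} = 16$ ($P{\left(m \right)} = 2 + 14 = 16$)
$\frac{1}{P{\left(-54 \right)}} = \frac{1}{16}$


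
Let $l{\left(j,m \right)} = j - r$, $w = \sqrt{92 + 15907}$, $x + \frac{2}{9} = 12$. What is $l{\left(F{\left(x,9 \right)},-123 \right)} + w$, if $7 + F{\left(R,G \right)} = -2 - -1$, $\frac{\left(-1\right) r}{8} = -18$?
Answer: $-152 + \sqrt{15999} \approx -25.513$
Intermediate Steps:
$x = \frac{106}{9}$ ($x = - \frac{2}{9} + 12 = \frac{106}{9} \approx 11.778$)
$r = 144$ ($r = \left(-8\right) \left(-18\right) = 144$)
$F{\left(R,G \right)} = -8$ ($F{\left(R,G \right)} = -7 - 1 = -8$)
$w = \sqrt{15999} \approx 126.49$
$l{\left(j,m \right)} = -144 + j$ ($l{\left(j,m \right)} = j - 144 = -144 + j$)
$l{\left(F{\left(x,9 \right)},-123 \right)} + w = \left(-144 - 8\right) + \sqrt{15999} = -152 + \sqrt{15999}$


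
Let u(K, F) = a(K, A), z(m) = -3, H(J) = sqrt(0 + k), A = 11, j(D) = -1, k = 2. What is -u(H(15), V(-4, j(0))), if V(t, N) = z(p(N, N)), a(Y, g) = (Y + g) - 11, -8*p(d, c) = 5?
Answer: -sqrt(2) ≈ -1.4142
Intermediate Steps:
p(d, c) = -5/8 (p(d, c) = -1/8*5 = -5/8)
H(J) = sqrt(2) (H(J) = sqrt(0 + 2) = sqrt(2))
a(Y, g) = -11 + Y + g
V(t, N) = -3
u(K, F) = K (u(K, F) = -11 + K + 11 = K)
-u(H(15), V(-4, j(0))) = -sqrt(2)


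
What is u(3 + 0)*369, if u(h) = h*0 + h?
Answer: 1107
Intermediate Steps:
u(h) = h (u(h) = 0 + h = h)
u(3 + 0)*369 = (3 + 0)*369 = 3*369 = 1107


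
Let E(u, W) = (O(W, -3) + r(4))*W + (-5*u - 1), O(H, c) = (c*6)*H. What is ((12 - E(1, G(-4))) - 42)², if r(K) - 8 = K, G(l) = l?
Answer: 97344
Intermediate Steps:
O(H, c) = 6*H*c (O(H, c) = (6*c)*H = 6*H*c)
r(K) = 8 + K
E(u, W) = -1 - 5*u + W*(12 - 18*W) (E(u, W) = (6*W*(-3) + (8 + 4))*W + (-5*u - 1) = (-18*W + 12)*W + (-1 - 5*u) = (12 - 18*W)*W + (-1 - 5*u) = W*(12 - 18*W) + (-1 - 5*u) = -1 - 5*u + W*(12 - 18*W))
((12 - E(1, G(-4))) - 42)² = ((12 - (-1 - 18*(-4)² - 5*1 + 12*(-4))) - 42)² = ((12 - (-1 - 18*16 - 5 - 48)) - 42)² = ((12 - (-1 - 288 - 5 - 48)) - 42)² = ((12 - 1*(-342)) - 42)² = ((12 + 342) - 42)² = (354 - 42)² = 312² = 97344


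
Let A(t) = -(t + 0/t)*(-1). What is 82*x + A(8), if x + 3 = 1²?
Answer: -156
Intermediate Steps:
x = -2 (x = -3 + 1² = -3 + 1 = -2)
A(t) = t (A(t) = -(t + 0)*(-1) = -t*(-1) = -(-1)*t = t)
82*x + A(8) = 82*(-2) + 8 = -164 + 8 = -156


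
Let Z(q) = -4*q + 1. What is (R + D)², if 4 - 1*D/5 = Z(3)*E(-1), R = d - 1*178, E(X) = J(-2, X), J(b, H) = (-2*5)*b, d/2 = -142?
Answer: 432964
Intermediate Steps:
d = -284 (d = 2*(-142) = -284)
J(b, H) = -10*b
Z(q) = 1 - 4*q
E(X) = 20 (E(X) = -10*(-2) = 20)
R = -462 (R = -284 - 1*178 = -284 - 178 = -462)
D = 1120 (D = 20 - 5*(1 - 4*3)*20 = 20 - 5*(1 - 12)*20 = 20 - (-55)*20 = 20 - 5*(-220) = 20 + 1100 = 1120)
(R + D)² = (-462 + 1120)² = 658² = 432964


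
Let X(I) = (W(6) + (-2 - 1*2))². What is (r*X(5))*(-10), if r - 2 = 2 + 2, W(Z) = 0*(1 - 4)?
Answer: -960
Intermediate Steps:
W(Z) = 0 (W(Z) = 0*(-3) = 0)
r = 6 (r = 2 + (2 + 2) = 2 + 4 = 6)
X(I) = 16 (X(I) = (0 + (-2 - 1*2))² = (0 + (-2 - 2))² = (0 - 4)² = (-4)² = 16)
(r*X(5))*(-10) = (6*16)*(-10) = 96*(-10) = -960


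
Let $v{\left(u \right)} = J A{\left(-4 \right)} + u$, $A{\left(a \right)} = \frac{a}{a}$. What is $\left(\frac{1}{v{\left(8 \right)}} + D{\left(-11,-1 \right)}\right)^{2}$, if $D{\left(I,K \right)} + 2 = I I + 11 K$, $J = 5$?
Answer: $\frac{1974025}{169} \approx 11681.0$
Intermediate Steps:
$A{\left(a \right)} = 1$
$D{\left(I,K \right)} = -2 + I^{2} + 11 K$ ($D{\left(I,K \right)} = -2 + \left(I I + 11 K\right) = -2 + \left(I^{2} + 11 K\right) = -2 + I^{2} + 11 K$)
$v{\left(u \right)} = 5 + u$ ($v{\left(u \right)} = 5 \cdot 1 + u = 5 + u$)
$\left(\frac{1}{v{\left(8 \right)}} + D{\left(-11,-1 \right)}\right)^{2} = \left(\frac{1}{5 + 8} + \left(-2 + \left(-11\right)^{2} + 11 \left(-1\right)\right)\right)^{2} = \left(\frac{1}{13} - -108\right)^{2} = \left(\frac{1}{13} + 108\right)^{2} = \left(\frac{1405}{13}\right)^{2} = \frac{1974025}{169}$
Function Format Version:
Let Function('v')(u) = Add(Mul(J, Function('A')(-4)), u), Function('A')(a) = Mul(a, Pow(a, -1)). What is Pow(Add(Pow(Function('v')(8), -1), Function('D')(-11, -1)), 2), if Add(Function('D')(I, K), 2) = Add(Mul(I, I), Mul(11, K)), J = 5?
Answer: Rational(1974025, 169) ≈ 11681.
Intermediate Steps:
Function('A')(a) = 1
Function('D')(I, K) = Add(-2, Pow(I, 2), Mul(11, K)) (Function('D')(I, K) = Add(-2, Add(Mul(I, I), Mul(11, K))) = Add(-2, Add(Pow(I, 2), Mul(11, K))) = Add(-2, Pow(I, 2), Mul(11, K)))
Function('v')(u) = Add(5, u) (Function('v')(u) = Add(Mul(5, 1), u) = Add(5, u))
Pow(Add(Pow(Function('v')(8), -1), Function('D')(-11, -1)), 2) = Pow(Add(Pow(Add(5, 8), -1), Add(-2, Pow(-11, 2), Mul(11, -1))), 2) = Pow(Add(Pow(13, -1), Add(-2, 121, -11)), 2) = Pow(Add(Rational(1, 13), 108), 2) = Pow(Rational(1405, 13), 2) = Rational(1974025, 169)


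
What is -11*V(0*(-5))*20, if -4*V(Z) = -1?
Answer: -55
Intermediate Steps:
V(Z) = 1/4 (V(Z) = -1/4*(-1) = 1/4)
-11*V(0*(-5))*20 = -11*1/4*20 = -11/4*20 = -55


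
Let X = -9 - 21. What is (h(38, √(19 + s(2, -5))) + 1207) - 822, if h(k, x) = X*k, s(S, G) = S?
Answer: -755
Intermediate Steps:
X = -30
h(k, x) = -30*k
(h(38, √(19 + s(2, -5))) + 1207) - 822 = (-30*38 + 1207) - 822 = (-1140 + 1207) - 822 = 67 - 822 = -755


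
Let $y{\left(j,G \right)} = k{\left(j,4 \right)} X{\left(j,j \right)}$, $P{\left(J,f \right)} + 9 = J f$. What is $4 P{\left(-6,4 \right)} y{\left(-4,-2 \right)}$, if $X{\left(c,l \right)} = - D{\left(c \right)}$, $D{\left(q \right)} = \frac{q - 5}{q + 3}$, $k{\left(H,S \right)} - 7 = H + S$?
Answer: $8316$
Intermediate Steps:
$k{\left(H,S \right)} = 7 + H + S$ ($k{\left(H,S \right)} = 7 + \left(H + S\right) = 7 + H + S$)
$D{\left(q \right)} = \frac{-5 + q}{3 + q}$
$P{\left(J,f \right)} = -9 + J f$
$X{\left(c,l \right)} = - \frac{-5 + c}{3 + c}$
$y{\left(j,G \right)} = \frac{\left(5 - j\right) \left(11 + j\right)}{3 + j}$ ($y{\left(j,G \right)} = \left(7 + j + 4\right) \frac{5 - j}{3 + j} = \left(11 + j\right) \frac{5 - j}{3 + j} = \frac{\left(5 - j\right) \left(11 + j\right)}{3 + j}$)
$4 P{\left(-6,4 \right)} y{\left(-4,-2 \right)} = 4 \left(-9 - 24\right) \left(- \frac{\left(-5 - 4\right) \left(11 - 4\right)}{3 - 4}\right) = 4 \left(-9 - 24\right) \left(\left(-1\right) \frac{1}{-1} \left(-9\right) 7\right) = 4 \left(-33\right) \left(\left(-1\right) \left(-1\right) \left(-9\right) 7\right) = \left(-132\right) \left(-63\right) = 8316$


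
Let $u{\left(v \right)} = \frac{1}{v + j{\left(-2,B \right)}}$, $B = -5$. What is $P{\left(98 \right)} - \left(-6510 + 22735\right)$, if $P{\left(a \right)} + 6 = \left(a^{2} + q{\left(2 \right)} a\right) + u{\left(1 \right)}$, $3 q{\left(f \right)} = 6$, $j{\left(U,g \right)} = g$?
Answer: $- \frac{25725}{4} \approx -6431.3$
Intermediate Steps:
$q{\left(f \right)} = 2$ ($q{\left(f \right)} = \frac{1}{3} \cdot 6 = 2$)
$u{\left(v \right)} = \frac{1}{-5 + v}$ ($u{\left(v \right)} = \frac{1}{v - 5} = \frac{1}{-5 + v}$)
$P{\left(a \right)} = - \frac{25}{4} + a^{2} + 2 a$ ($P{\left(a \right)} = -6 + \left(\left(a^{2} + 2 a\right) + \frac{1}{-5 + 1}\right) = -6 + \left(\left(a^{2} + 2 a\right) + \frac{1}{-4}\right) = -6 - \left(\frac{1}{4} - a^{2} - 2 a\right) = -6 + \left(- \frac{1}{4} + a^{2} + 2 a\right) = - \frac{25}{4} + a^{2} + 2 a$)
$P{\left(98 \right)} - \left(-6510 + 22735\right) = \left(- \frac{25}{4} + 98^{2} + 2 \cdot 98\right) - \left(-6510 + 22735\right) = \left(- \frac{25}{4} + 9604 + 196\right) - 16225 = \frac{39175}{4} - 16225 = - \frac{25725}{4}$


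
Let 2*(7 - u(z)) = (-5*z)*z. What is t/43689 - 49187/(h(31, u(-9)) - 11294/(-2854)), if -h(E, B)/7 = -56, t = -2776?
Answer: -3068092839017/24685639359 ≈ -124.29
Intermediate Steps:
u(z) = 7 + 5*z²/2 (u(z) = 7 - (-5*z)*z/2 = 7 - (-5)*z²/2 = 7 + 5*z²/2)
h(E, B) = 392 (h(E, B) = -7*(-56) = 392)
t/43689 - 49187/(h(31, u(-9)) - 11294/(-2854)) = -2776/43689 - 49187/(392 - 11294/(-2854)) = -2776*1/43689 - 49187/(392 - 11294*(-1)/2854) = -2776/43689 - 49187/(392 - 1*(-5647/1427)) = -2776/43689 - 49187/(392 + 5647/1427) = -2776/43689 - 49187/565031/1427 = -2776/43689 - 49187*1427/565031 = -2776/43689 - 70189849/565031 = -3068092839017/24685639359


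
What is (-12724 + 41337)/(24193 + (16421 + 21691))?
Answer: 28613/62305 ≈ 0.45924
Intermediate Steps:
(-12724 + 41337)/(24193 + (16421 + 21691)) = 28613/(24193 + 38112) = 28613/62305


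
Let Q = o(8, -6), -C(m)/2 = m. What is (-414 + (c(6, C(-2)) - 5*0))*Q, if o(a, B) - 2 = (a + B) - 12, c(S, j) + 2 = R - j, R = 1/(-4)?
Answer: 3362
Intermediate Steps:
R = -¼ ≈ -0.25000
C(m) = -2*m
c(S, j) = -9/4 - j (c(S, j) = -2 + (-¼ - j) = -9/4 - j)
o(a, B) = -10 + B + a (o(a, B) = 2 + ((a + B) - 12) = 2 + ((B + a) - 12) = 2 + (-12 + B + a) = -10 + B + a)
Q = -8 (Q = -10 - 6 + 8 = -8)
(-414 + (c(6, C(-2)) - 5*0))*Q = (-414 + ((-9/4 - (-2)*(-2)) - 5*0))*(-8) = (-414 + ((-9/4 - 1*4) + 0))*(-8) = (-414 + ((-9/4 - 4) + 0))*(-8) = (-414 + (-25/4 + 0))*(-8) = (-414 - 25/4)*(-8) = -1681/4*(-8) = 3362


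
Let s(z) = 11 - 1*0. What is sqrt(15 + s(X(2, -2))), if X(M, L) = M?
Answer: sqrt(26) ≈ 5.0990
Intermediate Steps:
s(z) = 11 (s(z) = 11 + 0 = 11)
sqrt(15 + s(X(2, -2))) = sqrt(15 + 11) = sqrt(26)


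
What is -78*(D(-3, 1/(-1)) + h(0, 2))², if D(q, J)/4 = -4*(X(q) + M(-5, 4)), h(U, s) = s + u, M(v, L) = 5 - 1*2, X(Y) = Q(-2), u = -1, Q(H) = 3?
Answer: -703950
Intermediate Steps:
X(Y) = 3
M(v, L) = 3 (M(v, L) = 5 - 2 = 3)
h(U, s) = -1 + s (h(U, s) = s - 1 = -1 + s)
D(q, J) = -96 (D(q, J) = 4*(-4*(3 + 3)) = 4*(-4*6) = 4*(-24) = -96)
-78*(D(-3, 1/(-1)) + h(0, 2))² = -78*(-96 + (-1 + 2))² = -78*(-96 + 1)² = -78*(-95)² = -78*9025 = -703950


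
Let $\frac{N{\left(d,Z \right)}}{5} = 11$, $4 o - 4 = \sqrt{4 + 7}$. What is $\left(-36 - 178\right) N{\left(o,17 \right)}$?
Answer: $-11770$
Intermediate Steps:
$o = 1 + \frac{\sqrt{11}}{4}$ ($o = 1 + \frac{\sqrt{4 + 7}}{4} = 1 + \frac{\sqrt{11}}{4} \approx 1.8292$)
$N{\left(d,Z \right)} = 55$ ($N{\left(d,Z \right)} = 5 \cdot 11 = 55$)
$\left(-36 - 178\right) N{\left(o,17 \right)} = \left(-36 - 178\right) 55 = \left(-214\right) 55 = -11770$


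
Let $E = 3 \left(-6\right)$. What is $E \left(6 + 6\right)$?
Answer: $-216$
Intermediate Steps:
$E = -18$
$E \left(6 + 6\right) = - 18 \left(6 + 6\right) = \left(-18\right) 12 = -216$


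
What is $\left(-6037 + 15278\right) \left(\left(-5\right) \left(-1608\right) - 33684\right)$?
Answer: $-236976204$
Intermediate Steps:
$\left(-6037 + 15278\right) \left(\left(-5\right) \left(-1608\right) - 33684\right) = 9241 \left(8040 - 33684\right) = 9241 \left(-25644\right) = -236976204$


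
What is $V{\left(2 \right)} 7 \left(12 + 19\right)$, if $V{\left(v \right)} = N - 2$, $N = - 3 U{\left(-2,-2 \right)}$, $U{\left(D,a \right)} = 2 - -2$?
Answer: $-3038$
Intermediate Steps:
$U{\left(D,a \right)} = 4$ ($U{\left(D,a \right)} = 2 + 2 = 4$)
$N = -12$ ($N = \left(-3\right) 4 = -12$)
$V{\left(v \right)} = -14$ ($V{\left(v \right)} = -12 - 2 = -14$)
$V{\left(2 \right)} 7 \left(12 + 19\right) = \left(-14\right) 7 \left(12 + 19\right) = \left(-98\right) 31 = -3038$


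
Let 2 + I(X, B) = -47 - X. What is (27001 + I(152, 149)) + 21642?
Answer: 48442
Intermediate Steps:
I(X, B) = -49 - X (I(X, B) = -2 + (-47 - X) = -49 - X)
(27001 + I(152, 149)) + 21642 = (27001 + (-49 - 1*152)) + 21642 = (27001 + (-49 - 152)) + 21642 = (27001 - 201) + 21642 = 26800 + 21642 = 48442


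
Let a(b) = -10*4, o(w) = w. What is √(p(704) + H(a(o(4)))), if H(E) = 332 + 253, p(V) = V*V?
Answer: √496201 ≈ 704.42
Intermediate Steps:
p(V) = V²
a(b) = -40
H(E) = 585
√(p(704) + H(a(o(4)))) = √(704² + 585) = √(495616 + 585) = √496201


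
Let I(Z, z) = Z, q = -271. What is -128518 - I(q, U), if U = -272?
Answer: -128247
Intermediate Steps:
-128518 - I(q, U) = -128518 - 1*(-271) = -128518 + 271 = -128247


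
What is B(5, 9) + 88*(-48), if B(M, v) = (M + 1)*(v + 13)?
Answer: -4092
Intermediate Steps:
B(M, v) = (1 + M)*(13 + v)
B(5, 9) + 88*(-48) = (13 + 9 + 13*5 + 5*9) + 88*(-48) = (13 + 9 + 65 + 45) - 4224 = 132 - 4224 = -4092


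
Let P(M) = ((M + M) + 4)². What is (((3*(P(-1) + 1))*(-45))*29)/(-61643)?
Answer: 19575/61643 ≈ 0.31755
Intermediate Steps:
P(M) = (4 + 2*M)² (P(M) = (2*M + 4)² = (4 + 2*M)²)
(((3*(P(-1) + 1))*(-45))*29)/(-61643) = (((3*(4*(2 - 1)² + 1))*(-45))*29)/(-61643) = (((3*(4*1² + 1))*(-45))*29)*(-1/61643) = (((3*(4*1 + 1))*(-45))*29)*(-1/61643) = (((3*(4 + 1))*(-45))*29)*(-1/61643) = (((3*5)*(-45))*29)*(-1/61643) = ((15*(-45))*29)*(-1/61643) = -675*29*(-1/61643) = -19575*(-1/61643) = 19575/61643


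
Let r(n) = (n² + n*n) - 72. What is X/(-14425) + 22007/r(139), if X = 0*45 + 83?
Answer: 62849933/111274450 ≈ 0.56482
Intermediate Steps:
r(n) = -72 + 2*n² (r(n) = (n² + n²) - 72 = 2*n² - 72 = -72 + 2*n²)
X = 83 (X = 0 + 83 = 83)
X/(-14425) + 22007/r(139) = 83/(-14425) + 22007/(-72 + 2*139²) = 83*(-1/14425) + 22007/(-72 + 2*19321) = -83/14425 + 22007/(-72 + 38642) = -83/14425 + 22007/38570 = 62849933/111274450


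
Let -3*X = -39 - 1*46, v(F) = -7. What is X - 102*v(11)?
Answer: 2227/3 ≈ 742.33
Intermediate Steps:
X = 85/3 (X = -(-39 - 1*46)/3 = -(-39 - 46)/3 = -⅓*(-85) = 85/3 ≈ 28.333)
X - 102*v(11) = 85/3 - 102*(-7) = 85/3 + 714 = 2227/3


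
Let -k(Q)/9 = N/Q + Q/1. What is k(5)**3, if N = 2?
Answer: -14348907/125 ≈ -1.1479e+5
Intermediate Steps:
k(Q) = -18/Q - 9*Q (k(Q) = -9*(2/Q + Q/1) = -9*(2/Q + Q*1) = -9*(2/Q + Q) = -9*(Q + 2/Q) = -18/Q - 9*Q)
k(5)**3 = (-18/5 - 9*5)**3 = (-18*1/5 - 45)**3 = (-18/5 - 45)**3 = (-243/5)**3 = -14348907/125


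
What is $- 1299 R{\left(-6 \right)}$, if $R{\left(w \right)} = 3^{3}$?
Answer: $-35073$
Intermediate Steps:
$R{\left(w \right)} = 27$
$- 1299 R{\left(-6 \right)} = \left(-1299\right) 27 = -35073$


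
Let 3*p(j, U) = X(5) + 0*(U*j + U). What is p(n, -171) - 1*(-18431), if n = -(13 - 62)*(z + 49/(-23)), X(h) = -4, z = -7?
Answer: 55289/3 ≈ 18430.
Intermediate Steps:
n = -10290/23 (n = -(13 - 62)*(-7 + 49/(-23)) = -(-49)*(-7 + 49*(-1/23)) = -(-49)*(-7 - 49/23) = -(-49)*(-210)/23 = -1*10290/23 = -10290/23 ≈ -447.39)
p(j, U) = -4/3 (p(j, U) = (-4 + 0*(U*j + U))/3 = (-4 + 0*(U + U*j))/3 = (-4 + 0)/3 = (⅓)*(-4) = -4/3)
p(n, -171) - 1*(-18431) = -4/3 - 1*(-18431) = -4/3 + 18431 = 55289/3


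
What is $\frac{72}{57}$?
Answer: $\frac{24}{19} \approx 1.2632$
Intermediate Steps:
$\frac{72}{57} = 72 \cdot \frac{1}{57} = \frac{24}{19}$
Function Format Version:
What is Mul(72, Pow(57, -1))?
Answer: Rational(24, 19) ≈ 1.2632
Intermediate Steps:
Mul(72, Pow(57, -1)) = Mul(72, Rational(1, 57)) = Rational(24, 19)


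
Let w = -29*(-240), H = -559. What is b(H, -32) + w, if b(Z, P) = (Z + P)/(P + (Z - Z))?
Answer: 223311/32 ≈ 6978.5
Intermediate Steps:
b(Z, P) = (P + Z)/P (b(Z, P) = (P + Z)/(P + 0) = (P + Z)/P)
w = 6960
b(H, -32) + w = (-32 - 559)/(-32) + 6960 = -1/32*(-591) + 6960 = 591/32 + 6960 = 223311/32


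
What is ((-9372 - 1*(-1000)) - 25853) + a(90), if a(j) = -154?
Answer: -34379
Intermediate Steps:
((-9372 - 1*(-1000)) - 25853) + a(90) = ((-9372 - 1*(-1000)) - 25853) - 154 = ((-9372 + 1000) - 25853) - 154 = (-8372 - 25853) - 154 = -34225 - 154 = -34379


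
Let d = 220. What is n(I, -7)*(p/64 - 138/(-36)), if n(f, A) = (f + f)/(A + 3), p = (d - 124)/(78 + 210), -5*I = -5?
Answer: -737/384 ≈ -1.9193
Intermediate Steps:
I = 1 (I = -⅕*(-5) = 1)
p = ⅓ (p = (220 - 124)/(78 + 210) = 96/288 = 96*(1/288) = ⅓ ≈ 0.33333)
n(f, A) = 2*f/(3 + A) (n(f, A) = (2*f)/(3 + A) = 2*f/(3 + A))
n(I, -7)*(p/64 - 138/(-36)) = (2*1/(3 - 7))*((⅓)/64 - 138/(-36)) = (2*1/(-4))*((⅓)*(1/64) - 138*(-1/36)) = (2*1*(-¼))*(1/192 + 23/6) = -½*737/192 = -737/384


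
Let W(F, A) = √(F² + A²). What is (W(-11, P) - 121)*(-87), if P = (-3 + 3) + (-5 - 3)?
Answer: 10527 - 87*√185 ≈ 9343.7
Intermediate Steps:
P = -8 (P = 0 - 8 = -8)
W(F, A) = √(A² + F²)
(W(-11, P) - 121)*(-87) = (√((-8)² + (-11)²) - 121)*(-87) = (√(64 + 121) - 121)*(-87) = (√185 - 121)*(-87) = (-121 + √185)*(-87) = 10527 - 87*√185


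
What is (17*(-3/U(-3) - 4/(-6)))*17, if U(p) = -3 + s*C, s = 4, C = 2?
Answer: 289/15 ≈ 19.267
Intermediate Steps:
U(p) = 5 (U(p) = -3 + 4*2 = -3 + 8 = 5)
(17*(-3/U(-3) - 4/(-6)))*17 = (17*(-3/5 - 4/(-6)))*17 = (17*(-3*1/5 - 4*(-1/6)))*17 = (17*(-3/5 + 2/3))*17 = (17*(1/15))*17 = (17/15)*17 = 289/15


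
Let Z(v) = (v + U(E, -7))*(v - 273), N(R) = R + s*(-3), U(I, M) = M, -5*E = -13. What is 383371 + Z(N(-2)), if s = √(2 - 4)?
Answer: 385828 + 852*I*√2 ≈ 3.8583e+5 + 1204.9*I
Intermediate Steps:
E = 13/5 (E = -⅕*(-13) = 13/5 ≈ 2.6000)
s = I*√2 (s = √(-2) = I*√2 ≈ 1.4142*I)
N(R) = R - 3*I*√2 (N(R) = R + (I*√2)*(-3) = R - 3*I*√2)
Z(v) = (-273 + v)*(-7 + v) (Z(v) = (v - 7)*(v - 273) = (-7 + v)*(-273 + v) = (-273 + v)*(-7 + v))
383371 + Z(N(-2)) = 383371 + (1911 + (-2 - 3*I*√2)² - 280*(-2 - 3*I*√2)) = 383371 + (1911 + (-2 - 3*I*√2)² + (560 + 840*I*√2)) = 383371 + (2471 + (-2 - 3*I*√2)² + 840*I*√2) = 385842 + (-2 - 3*I*√2)² + 840*I*√2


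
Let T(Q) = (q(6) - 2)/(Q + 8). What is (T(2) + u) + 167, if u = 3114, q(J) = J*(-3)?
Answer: 3279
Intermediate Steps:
q(J) = -3*J
T(Q) = -20/(8 + Q) (T(Q) = (-3*6 - 2)/(Q + 8) = (-18 - 2)/(8 + Q) = -20/(8 + Q))
(T(2) + u) + 167 = (-20/(8 + 2) + 3114) + 167 = (-20/10 + 3114) + 167 = (-20*1/10 + 3114) + 167 = (-2 + 3114) + 167 = 3112 + 167 = 3279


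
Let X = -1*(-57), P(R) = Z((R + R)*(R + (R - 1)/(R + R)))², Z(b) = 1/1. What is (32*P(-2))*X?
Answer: 1824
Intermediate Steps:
Z(b) = 1
P(R) = 1 (P(R) = 1² = 1)
X = 57
(32*P(-2))*X = (32*1)*57 = 32*57 = 1824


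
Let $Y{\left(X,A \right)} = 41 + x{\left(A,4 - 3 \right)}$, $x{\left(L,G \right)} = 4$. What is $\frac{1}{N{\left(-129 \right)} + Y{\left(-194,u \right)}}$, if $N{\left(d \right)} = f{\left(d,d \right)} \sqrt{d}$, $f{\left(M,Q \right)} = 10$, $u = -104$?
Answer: $\frac{3}{995} - \frac{2 i \sqrt{129}}{2985} \approx 0.0030151 - 0.0076099 i$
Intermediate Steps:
$Y{\left(X,A \right)} = 45$ ($Y{\left(X,A \right)} = 41 + 4 = 45$)
$N{\left(d \right)} = 10 \sqrt{d}$
$\frac{1}{N{\left(-129 \right)} + Y{\left(-194,u \right)}} = \frac{1}{10 \sqrt{-129} + 45} = \frac{1}{10 i \sqrt{129} + 45} = \frac{1}{45 + 10 i \sqrt{129}}$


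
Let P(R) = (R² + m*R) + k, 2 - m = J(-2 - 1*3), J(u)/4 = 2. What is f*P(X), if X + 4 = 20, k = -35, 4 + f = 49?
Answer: 5625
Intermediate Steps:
f = 45 (f = -4 + 49 = 45)
J(u) = 8 (J(u) = 4*2 = 8)
m = -6 (m = 2 - 1*8 = 2 - 8 = -6)
X = 16 (X = -4 + 20 = 16)
P(R) = -35 + R² - 6*R (P(R) = (R² - 6*R) - 35 = -35 + R² - 6*R)
f*P(X) = 45*(-35 + 16² - 6*16) = 45*(-35 + 256 - 96) = 45*125 = 5625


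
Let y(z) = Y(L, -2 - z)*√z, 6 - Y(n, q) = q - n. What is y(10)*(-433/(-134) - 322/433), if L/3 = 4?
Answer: 2165115*√10/29011 ≈ 236.00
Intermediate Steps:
L = 12 (L = 3*4 = 12)
Y(n, q) = 6 + n - q (Y(n, q) = 6 - (q - n) = 6 + (n - q) = 6 + n - q)
y(z) = √z*(20 + z) (y(z) = (6 + 12 - (-2 - z))*√z = (6 + 12 + (2 + z))*√z = (20 + z)*√z = √z*(20 + z))
y(10)*(-433/(-134) - 322/433) = (√10*(20 + 10))*(-433/(-134) - 322/433) = (√10*30)*(-433*(-1/134) - 322*1/433) = (30*√10)*(433/134 - 322/433) = (30*√10)*(144341/58022) = 2165115*√10/29011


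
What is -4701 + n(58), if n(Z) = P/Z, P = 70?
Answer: -136294/29 ≈ -4699.8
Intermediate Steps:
n(Z) = 70/Z
-4701 + n(58) = -4701 + 70/58 = -4701 + 70*(1/58) = -4701 + 35/29 = -136294/29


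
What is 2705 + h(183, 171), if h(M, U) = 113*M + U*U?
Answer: 52625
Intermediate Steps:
h(M, U) = U² + 113*M (h(M, U) = 113*M + U² = U² + 113*M)
2705 + h(183, 171) = 2705 + (171² + 113*183) = 2705 + (29241 + 20679) = 2705 + 49920 = 52625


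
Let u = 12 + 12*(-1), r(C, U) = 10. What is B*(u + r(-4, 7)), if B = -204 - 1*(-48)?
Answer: -1560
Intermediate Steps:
B = -156 (B = -204 + 48 = -156)
u = 0 (u = 12 - 12 = 0)
B*(u + r(-4, 7)) = -156*(0 + 10) = -156*10 = -1560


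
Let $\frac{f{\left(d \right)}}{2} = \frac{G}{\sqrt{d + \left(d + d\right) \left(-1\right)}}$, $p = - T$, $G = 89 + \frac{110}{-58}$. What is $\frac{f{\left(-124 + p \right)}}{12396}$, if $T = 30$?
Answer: $\frac{421 \sqrt{154}}{4613378} \approx 0.0011325$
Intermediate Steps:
$G = \frac{2526}{29}$ ($G = 89 + 110 \left(- \frac{1}{58}\right) = 89 - \frac{55}{29} = \frac{2526}{29} \approx 87.103$)
$p = -30$ ($p = \left(-1\right) 30 = -30$)
$f{\left(d \right)} = \frac{5052}{29 \sqrt{- d}}$ ($f{\left(d \right)} = 2 \frac{2526}{29 \sqrt{d + \left(d + d\right) \left(-1\right)}} = 2 \frac{2526}{29 \sqrt{d + 2 d \left(-1\right)}} = 2 \frac{2526}{29 \sqrt{d - 2 d}} = 2 \frac{2526}{29 \sqrt{- d}} = \frac{5052}{29 \sqrt{- d}}$)
$\frac{f{\left(-124 + p \right)}}{12396} = \frac{\frac{5052}{29} \frac{1}{\sqrt{- (-124 - 30)}}}{12396} = \frac{5052}{29 \sqrt{154}} \cdot \frac{1}{12396} = \frac{5052 \frac{\sqrt{154}}{154}}{29} \cdot \frac{1}{12396} = \frac{2526 \sqrt{154}}{2233} \cdot \frac{1}{12396} = \frac{421 \sqrt{154}}{4613378}$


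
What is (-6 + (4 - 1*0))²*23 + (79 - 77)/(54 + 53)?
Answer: 9846/107 ≈ 92.019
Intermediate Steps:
(-6 + (4 - 1*0))²*23 + (79 - 77)/(54 + 53) = (-6 + (4 + 0))²*23 + 2/107 = (-6 + 4)²*23 + 2*(1/107) = (-2)²*23 + 2/107 = 4*23 + 2/107 = 92 + 2/107 = 9846/107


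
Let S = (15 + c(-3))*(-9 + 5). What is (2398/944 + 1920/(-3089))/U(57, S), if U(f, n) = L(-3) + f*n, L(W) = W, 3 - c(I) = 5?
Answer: -2797471/4325909736 ≈ -0.00064668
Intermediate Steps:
c(I) = -2 (c(I) = 3 - 1*5 = 3 - 5 = -2)
S = -52 (S = (15 - 2)*(-9 + 5) = 13*(-4) = -52)
U(f, n) = -3 + f*n
(2398/944 + 1920/(-3089))/U(57, S) = (2398/944 + 1920/(-3089))/(-3 + 57*(-52)) = (2398*(1/944) + 1920*(-1/3089))/(-3 - 2964) = (1199/472 - 1920/3089)/(-2967) = (2797471/1458008)*(-1/2967) = -2797471/4325909736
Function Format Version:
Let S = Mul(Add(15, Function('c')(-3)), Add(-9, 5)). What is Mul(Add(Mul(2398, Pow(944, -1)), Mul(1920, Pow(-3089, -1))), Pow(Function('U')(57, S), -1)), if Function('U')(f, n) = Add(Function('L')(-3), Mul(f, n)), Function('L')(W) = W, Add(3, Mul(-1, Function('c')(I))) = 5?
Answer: Rational(-2797471, 4325909736) ≈ -0.00064668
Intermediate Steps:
Function('c')(I) = -2 (Function('c')(I) = Add(3, Mul(-1, 5)) = Add(3, -5) = -2)
S = -52 (S = Mul(Add(15, -2), Add(-9, 5)) = Mul(13, -4) = -52)
Function('U')(f, n) = Add(-3, Mul(f, n))
Mul(Add(Mul(2398, Pow(944, -1)), Mul(1920, Pow(-3089, -1))), Pow(Function('U')(57, S), -1)) = Mul(Add(Mul(2398, Pow(944, -1)), Mul(1920, Pow(-3089, -1))), Pow(Add(-3, Mul(57, -52)), -1)) = Mul(Add(Mul(2398, Rational(1, 944)), Mul(1920, Rational(-1, 3089))), Pow(Add(-3, -2964), -1)) = Mul(Add(Rational(1199, 472), Rational(-1920, 3089)), Pow(-2967, -1)) = Mul(Rational(2797471, 1458008), Rational(-1, 2967)) = Rational(-2797471, 4325909736)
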